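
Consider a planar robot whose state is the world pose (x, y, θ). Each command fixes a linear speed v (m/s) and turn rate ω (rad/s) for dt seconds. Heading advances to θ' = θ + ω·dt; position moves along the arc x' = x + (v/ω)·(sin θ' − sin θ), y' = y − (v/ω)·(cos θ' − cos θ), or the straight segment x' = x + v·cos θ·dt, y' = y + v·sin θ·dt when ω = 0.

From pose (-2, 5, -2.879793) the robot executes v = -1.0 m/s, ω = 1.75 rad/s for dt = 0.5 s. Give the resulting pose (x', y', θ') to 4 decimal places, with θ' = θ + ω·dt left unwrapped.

(-1.6294, 5.3117, -2.0048)

θ' = -2.8798 + 1.75·0.5 = -2.0048
R = v/ω = -1.0/1.75 = -0.5714
x' = -2 + -0.5714·(sin -2.0048 − sin -2.8798) = -1.6294
y' = 5 − -0.5714·(cos -2.0048 − cos -2.8798) = 5.3117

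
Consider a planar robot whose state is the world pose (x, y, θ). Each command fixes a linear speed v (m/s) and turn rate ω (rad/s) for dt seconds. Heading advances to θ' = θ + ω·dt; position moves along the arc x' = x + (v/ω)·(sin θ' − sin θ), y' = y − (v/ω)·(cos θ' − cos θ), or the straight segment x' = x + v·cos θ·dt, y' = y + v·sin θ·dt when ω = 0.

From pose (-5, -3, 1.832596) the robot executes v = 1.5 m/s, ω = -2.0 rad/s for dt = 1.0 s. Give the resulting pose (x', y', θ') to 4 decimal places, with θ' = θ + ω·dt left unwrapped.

θ' = 1.8326 + -2.0·1.0 = -0.1674
R = v/ω = 1.5/-2.0 = -0.7500
x' = -5 + -0.7500·(sin -0.1674 − sin 1.8326) = -4.1506
y' = -3 − -0.7500·(cos -0.1674 − cos 1.8326) = -2.0664

(-4.1506, -2.0664, -0.1674)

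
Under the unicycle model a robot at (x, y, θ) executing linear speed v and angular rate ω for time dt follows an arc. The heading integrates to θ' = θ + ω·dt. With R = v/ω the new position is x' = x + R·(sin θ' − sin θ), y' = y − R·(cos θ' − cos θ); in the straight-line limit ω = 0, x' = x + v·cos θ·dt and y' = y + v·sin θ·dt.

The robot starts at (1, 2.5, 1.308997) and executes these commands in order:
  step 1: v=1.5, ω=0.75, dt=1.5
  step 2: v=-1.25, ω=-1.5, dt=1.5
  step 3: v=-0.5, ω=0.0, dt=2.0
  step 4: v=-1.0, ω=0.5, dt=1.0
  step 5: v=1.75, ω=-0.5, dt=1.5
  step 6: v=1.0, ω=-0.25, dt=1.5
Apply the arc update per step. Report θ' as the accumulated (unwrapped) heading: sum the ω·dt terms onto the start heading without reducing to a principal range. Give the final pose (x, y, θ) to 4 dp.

(1.9840, 2.8916, -0.4410)

step 1: θ'=2.4340 (R=2.0000) → pose (0.3682, 4.5375, 2.4340)
step 2: θ'=0.1840 (R=0.8333) → pose (-0.0210, 3.0850, 0.1840)
step 3: θ'=0.1840 (straight) → pose (-1.0042, 2.9020, 0.1840)
step 4: θ'=0.6840 (R=-2.0000) → pose (-1.9020, 2.4859, 0.6840)
step 5: θ'=-0.0660 (R=-3.5000) → pose (0.5404, 3.2656, -0.0660)
step 6: θ'=-0.4410 (R=-4.0000) → pose (1.9840, 2.8916, -0.4410)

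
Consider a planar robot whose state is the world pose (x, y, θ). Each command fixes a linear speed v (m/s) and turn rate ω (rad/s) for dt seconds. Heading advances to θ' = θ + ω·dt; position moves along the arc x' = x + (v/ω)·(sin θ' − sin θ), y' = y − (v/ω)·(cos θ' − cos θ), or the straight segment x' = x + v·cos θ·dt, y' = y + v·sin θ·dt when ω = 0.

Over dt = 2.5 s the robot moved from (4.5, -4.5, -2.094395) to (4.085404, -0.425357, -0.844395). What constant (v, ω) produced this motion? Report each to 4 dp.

v = -1.7500, ω = 0.5000

Δθ = -0.844395 − -2.094395 = 1.250000
ω = Δθ/dt = 1.250000/2.5 = 0.5000
R = −Δy/(cos θ' − cos θ) = -3.5000
v = R·ω = -3.5000·0.5000 = -1.7500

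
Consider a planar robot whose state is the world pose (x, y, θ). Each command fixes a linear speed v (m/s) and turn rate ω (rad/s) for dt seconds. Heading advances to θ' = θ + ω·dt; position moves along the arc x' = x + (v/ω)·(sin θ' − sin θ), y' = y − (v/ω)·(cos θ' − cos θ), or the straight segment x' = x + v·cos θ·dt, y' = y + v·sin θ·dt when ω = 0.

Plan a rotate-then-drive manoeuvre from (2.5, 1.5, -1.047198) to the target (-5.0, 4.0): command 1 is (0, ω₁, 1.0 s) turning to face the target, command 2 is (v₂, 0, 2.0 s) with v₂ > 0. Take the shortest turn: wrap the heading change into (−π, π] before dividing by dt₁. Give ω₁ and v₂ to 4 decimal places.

ω₁ = -2.4161, v₂ = 3.9528

heading to target = atan2(4−1.5, -5−2.5) = 2.8198
Δθ = wrap(2.8198 − -1.0472) = -2.4161; ω₁ = Δθ/dt₁ = -2.4161
distance = √((-5−2.5)² + (4−1.5)²) = 7.9057; v₂ = distance/dt₂ = 3.9528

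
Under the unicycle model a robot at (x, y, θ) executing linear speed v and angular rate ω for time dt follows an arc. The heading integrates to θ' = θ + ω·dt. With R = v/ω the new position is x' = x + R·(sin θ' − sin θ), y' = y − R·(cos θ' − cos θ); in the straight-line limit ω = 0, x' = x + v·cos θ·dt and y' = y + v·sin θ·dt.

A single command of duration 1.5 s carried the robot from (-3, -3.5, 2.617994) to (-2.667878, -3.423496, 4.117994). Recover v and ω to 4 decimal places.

v = -0.2500, ω = 1.0000

Δθ = 4.117994 − 2.617994 = 1.500000
ω = Δθ/dt = 1.500000/1.5 = 1.0000
R = Δx/(sin θ' − sin θ) = -0.2500
v = R·ω = -0.2500·1.0000 = -0.2500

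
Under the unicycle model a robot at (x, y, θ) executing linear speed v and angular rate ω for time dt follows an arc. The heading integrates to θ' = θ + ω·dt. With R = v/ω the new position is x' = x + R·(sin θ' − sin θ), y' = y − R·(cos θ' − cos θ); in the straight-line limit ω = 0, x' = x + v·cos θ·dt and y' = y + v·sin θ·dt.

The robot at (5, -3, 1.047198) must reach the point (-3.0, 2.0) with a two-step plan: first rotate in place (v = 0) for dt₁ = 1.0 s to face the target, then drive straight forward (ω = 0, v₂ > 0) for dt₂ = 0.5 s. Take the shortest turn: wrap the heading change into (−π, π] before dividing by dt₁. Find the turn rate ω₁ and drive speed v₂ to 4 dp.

heading to target = atan2(2−-3, -3−5) = 2.5830
Δθ = wrap(2.5830 − 1.0472) = 1.5358; ω₁ = Δθ/dt₁ = 1.5358
distance = √((-3−5)² + (2−-3)²) = 9.4340; v₂ = distance/dt₂ = 18.8680

ω₁ = 1.5358, v₂ = 18.8680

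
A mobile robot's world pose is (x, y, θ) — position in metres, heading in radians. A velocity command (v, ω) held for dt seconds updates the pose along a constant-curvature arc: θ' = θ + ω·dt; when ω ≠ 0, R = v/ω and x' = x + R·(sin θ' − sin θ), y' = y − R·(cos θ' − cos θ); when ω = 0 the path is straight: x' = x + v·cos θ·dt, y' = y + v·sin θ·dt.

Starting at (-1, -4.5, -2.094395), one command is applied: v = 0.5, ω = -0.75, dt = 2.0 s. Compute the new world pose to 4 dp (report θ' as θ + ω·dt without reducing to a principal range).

(-1.8690, -4.7661, -3.5944)

θ' = -2.0944 + -0.75·2.0 = -3.5944
R = v/ω = 0.5/-0.75 = -0.6667
x' = -1 + -0.6667·(sin -3.5944 − sin -2.0944) = -1.8690
y' = -4.5 − -0.6667·(cos -3.5944 − cos -2.0944) = -4.7661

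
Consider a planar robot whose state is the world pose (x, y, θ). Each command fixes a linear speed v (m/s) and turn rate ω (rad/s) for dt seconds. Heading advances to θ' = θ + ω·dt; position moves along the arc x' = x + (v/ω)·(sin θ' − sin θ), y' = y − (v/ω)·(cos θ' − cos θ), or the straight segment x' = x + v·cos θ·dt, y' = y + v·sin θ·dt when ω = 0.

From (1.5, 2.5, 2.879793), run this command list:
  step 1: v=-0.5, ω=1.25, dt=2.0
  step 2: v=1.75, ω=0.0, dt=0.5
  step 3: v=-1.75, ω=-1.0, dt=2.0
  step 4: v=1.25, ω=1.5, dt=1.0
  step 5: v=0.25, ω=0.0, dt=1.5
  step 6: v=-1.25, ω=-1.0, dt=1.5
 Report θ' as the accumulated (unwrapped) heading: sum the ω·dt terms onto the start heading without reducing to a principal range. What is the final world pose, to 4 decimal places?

step 1: θ'=5.3798 (R=-0.4000) → pose (1.9177, 3.1339, 5.3798)
step 2: θ'=5.3798 (straight) → pose (2.4593, 2.4467, 5.3798)
step 3: θ'=3.3798 (R=1.7500) → pose (3.4209, 5.2304, 3.3798)
step 4: θ'=4.8798 (R=0.8333) → pose (2.7958, 4.2818, 4.8798)
step 5: θ'=4.8798 (straight) → pose (2.8583, 3.9120, 4.8798)
step 6: θ'=3.3798 (R=1.2500) → pose (3.7959, 5.3350, 3.3798)

(3.7959, 5.3350, 3.3798)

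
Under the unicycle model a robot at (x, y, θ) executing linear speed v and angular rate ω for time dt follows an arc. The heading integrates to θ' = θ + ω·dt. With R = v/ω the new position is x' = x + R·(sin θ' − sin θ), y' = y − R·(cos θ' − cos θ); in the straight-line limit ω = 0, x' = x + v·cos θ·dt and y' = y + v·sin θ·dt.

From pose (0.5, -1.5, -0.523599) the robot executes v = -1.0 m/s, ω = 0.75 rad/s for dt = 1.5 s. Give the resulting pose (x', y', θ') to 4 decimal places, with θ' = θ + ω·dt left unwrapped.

(-0.9211, -1.5553, 0.6014)

θ' = -0.5236 + 0.75·1.5 = 0.6014
R = v/ω = -1.0/0.75 = -1.3333
x' = 0.5 + -1.3333·(sin 0.6014 − sin -0.5236) = -0.9211
y' = -1.5 − -1.3333·(cos 0.6014 − cos -0.5236) = -1.5553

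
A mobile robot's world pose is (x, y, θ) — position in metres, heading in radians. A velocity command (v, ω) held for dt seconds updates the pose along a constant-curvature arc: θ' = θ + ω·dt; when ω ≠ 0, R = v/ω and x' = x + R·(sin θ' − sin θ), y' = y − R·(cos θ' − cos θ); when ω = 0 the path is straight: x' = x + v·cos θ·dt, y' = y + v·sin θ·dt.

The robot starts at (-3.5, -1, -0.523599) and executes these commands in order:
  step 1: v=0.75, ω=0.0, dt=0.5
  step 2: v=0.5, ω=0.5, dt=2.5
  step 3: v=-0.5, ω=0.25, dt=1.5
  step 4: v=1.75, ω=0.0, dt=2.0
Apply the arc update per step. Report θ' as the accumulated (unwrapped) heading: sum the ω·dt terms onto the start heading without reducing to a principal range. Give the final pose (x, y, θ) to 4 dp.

step 1: θ'=-0.5236 (straight) → pose (-3.1752, -1.1875, -0.5236)
step 2: θ'=0.7264 (R=1.0000) → pose (-2.0111, -1.0690, 0.7264)
step 3: θ'=1.1014 (R=-2.0000) → pose (-2.4664, -1.6595, 1.1014)
step 4: θ'=1.1014 (straight) → pose (-0.8832, 1.4620, 1.1014)

(-0.8832, 1.4620, 1.1014)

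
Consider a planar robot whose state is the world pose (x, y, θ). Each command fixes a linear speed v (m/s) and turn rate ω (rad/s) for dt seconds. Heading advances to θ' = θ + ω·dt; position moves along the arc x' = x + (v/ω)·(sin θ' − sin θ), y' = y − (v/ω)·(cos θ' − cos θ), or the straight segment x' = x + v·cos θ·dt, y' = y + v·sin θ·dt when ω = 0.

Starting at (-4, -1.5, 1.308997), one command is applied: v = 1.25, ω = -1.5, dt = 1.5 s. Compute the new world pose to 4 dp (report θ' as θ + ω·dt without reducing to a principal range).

(-2.5216, -1.2249, -0.9410)

θ' = 1.3090 + -1.5·1.5 = -0.9410
R = v/ω = 1.25/-1.5 = -0.8333
x' = -4 + -0.8333·(sin -0.9410 − sin 1.3090) = -2.5216
y' = -1.5 − -0.8333·(cos -0.9410 − cos 1.3090) = -1.2249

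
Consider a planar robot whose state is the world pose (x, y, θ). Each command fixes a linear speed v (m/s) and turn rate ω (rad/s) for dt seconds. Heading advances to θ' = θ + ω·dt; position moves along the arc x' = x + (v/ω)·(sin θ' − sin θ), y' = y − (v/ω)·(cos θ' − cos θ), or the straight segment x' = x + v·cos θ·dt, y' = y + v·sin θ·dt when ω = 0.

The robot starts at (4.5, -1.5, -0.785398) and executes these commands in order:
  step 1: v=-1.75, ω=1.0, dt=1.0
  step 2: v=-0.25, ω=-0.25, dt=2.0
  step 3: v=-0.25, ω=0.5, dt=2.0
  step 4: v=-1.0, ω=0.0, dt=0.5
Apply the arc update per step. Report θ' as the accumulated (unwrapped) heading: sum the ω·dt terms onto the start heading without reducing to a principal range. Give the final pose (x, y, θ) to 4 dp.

(1.5493, -1.4398, 0.7146)

step 1: θ'=0.2146 (R=-1.7500) → pose (2.8899, -1.0276, 0.2146)
step 2: θ'=-0.2854 (R=1.0000) → pose (2.3954, -1.0101, -0.2854)
step 3: θ'=0.7146 (R=-0.5000) → pose (1.9270, -1.1122, 0.7146)
step 4: θ'=0.7146 (straight) → pose (1.5493, -1.4398, 0.7146)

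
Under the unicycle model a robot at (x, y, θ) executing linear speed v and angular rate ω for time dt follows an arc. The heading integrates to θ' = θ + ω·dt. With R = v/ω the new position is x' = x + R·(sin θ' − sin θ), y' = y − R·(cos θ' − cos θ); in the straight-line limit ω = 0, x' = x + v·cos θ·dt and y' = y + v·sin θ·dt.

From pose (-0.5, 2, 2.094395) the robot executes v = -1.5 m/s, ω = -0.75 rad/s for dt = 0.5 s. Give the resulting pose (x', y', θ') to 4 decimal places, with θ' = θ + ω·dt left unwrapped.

θ' = 2.0944 + -0.75·0.5 = 1.7194
R = v/ω = -1.5/-0.75 = 2.0000
x' = -0.5 + 2.0000·(sin 1.7194 − sin 2.0944) = -0.2541
y' = 2 − 2.0000·(cos 1.7194 − cos 2.0944) = 1.2961

(-0.2541, 1.2961, 1.7194)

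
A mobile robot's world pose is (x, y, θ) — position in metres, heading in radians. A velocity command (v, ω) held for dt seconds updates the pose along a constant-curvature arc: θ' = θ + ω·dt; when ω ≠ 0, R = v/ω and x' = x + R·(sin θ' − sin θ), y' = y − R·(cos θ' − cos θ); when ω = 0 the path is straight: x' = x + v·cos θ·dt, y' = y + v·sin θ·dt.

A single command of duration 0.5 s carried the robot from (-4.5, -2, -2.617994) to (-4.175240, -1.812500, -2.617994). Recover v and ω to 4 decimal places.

v = -0.7500, ω = 0.0000

Δθ = -2.617994 − -2.617994 = 0.000000
ω = Δθ/dt = 0.000000/0.5 = 0.0000
ω = 0 → v = (Δx·cos θ + Δy·sin θ)/dt = -0.7500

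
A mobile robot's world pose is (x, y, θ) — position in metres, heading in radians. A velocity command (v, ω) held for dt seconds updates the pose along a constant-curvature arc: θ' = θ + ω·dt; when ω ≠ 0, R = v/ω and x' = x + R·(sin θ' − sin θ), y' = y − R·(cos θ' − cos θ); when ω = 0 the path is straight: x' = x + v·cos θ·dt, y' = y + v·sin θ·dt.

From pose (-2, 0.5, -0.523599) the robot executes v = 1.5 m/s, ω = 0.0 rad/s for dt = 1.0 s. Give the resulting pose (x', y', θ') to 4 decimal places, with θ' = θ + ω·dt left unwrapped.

(-0.7010, -0.2500, -0.5236)

θ' = -0.5236 + 0.0·1.0 = -0.5236
ω = 0 → straight: x' = -2 + 1.5·cos(-0.5236)·1.0 = -0.7010
y' = 0.5 + 1.5·sin(-0.5236)·1.0 = -0.2500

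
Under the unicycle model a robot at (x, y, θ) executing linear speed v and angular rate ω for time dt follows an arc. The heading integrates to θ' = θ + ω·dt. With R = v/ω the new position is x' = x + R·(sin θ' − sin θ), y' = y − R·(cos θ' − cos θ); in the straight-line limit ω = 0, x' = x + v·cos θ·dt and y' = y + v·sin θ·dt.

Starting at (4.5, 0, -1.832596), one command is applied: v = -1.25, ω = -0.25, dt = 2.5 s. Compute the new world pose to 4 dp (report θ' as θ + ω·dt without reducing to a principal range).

θ' = -1.8326 + -0.25·2.5 = -2.4576
R = v/ω = -1.25/-0.25 = 5.0000
x' = 4.5 + 5.0000·(sin -2.4576 − sin -1.8326) = 6.1702
y' = 0 − 5.0000·(cos -2.4576 − cos -1.8326) = 2.5812

(6.1702, 2.5812, -2.4576)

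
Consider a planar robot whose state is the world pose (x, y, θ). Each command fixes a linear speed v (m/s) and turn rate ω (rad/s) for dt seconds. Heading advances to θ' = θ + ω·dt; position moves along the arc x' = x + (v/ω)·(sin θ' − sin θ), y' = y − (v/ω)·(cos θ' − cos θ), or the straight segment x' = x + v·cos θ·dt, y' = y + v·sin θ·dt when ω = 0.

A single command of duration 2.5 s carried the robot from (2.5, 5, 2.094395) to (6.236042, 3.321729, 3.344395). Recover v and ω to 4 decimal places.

Δθ = 3.344395 − 2.094395 = 1.250000
ω = Δθ/dt = 1.250000/2.5 = 0.5000
R = Δx/(sin θ' − sin θ) = -3.5000
v = R·ω = -3.5000·0.5000 = -1.7500

v = -1.7500, ω = 0.5000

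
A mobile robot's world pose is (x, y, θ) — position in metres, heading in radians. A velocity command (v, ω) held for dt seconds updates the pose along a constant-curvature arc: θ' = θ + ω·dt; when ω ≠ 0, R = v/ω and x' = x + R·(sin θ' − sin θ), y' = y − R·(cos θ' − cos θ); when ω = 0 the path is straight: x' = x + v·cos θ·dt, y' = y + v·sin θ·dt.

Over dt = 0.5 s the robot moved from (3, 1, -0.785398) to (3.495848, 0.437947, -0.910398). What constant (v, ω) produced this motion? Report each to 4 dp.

v = 1.5000, ω = -0.2500

Δθ = -0.910398 − -0.785398 = -0.125000
ω = Δθ/dt = -0.125000/0.5 = -0.2500
R = −Δy/(cos θ' − cos θ) = -6.0000
v = R·ω = -6.0000·-0.2500 = 1.5000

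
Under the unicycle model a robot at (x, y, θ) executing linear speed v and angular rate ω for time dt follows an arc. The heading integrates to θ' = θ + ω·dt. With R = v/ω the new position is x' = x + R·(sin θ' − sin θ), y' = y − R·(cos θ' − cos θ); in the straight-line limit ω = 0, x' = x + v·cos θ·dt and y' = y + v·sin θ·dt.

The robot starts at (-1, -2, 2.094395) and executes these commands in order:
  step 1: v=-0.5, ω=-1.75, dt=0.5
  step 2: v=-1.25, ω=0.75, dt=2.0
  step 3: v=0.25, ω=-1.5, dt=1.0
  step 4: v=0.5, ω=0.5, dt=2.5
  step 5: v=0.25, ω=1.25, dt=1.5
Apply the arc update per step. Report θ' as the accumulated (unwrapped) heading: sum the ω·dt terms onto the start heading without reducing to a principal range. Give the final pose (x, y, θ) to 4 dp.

(-0.8128, -3.0837, 4.3444)

step 1: θ'=1.2194 (R=0.2857) → pose (-0.9792, -2.2412, 1.2194)
step 2: θ'=2.7194 (R=-1.6667) → pose (-0.0973, -4.3352, 2.7194)
step 3: θ'=1.2194 (R=-0.1667) → pose (-0.1855, -4.1258, 1.2194)
step 4: θ'=2.4694 (R=1.0000) → pose (-0.5017, -2.9991, 2.4694)
step 5: θ'=4.3444 (R=0.2000) → pose (-0.8128, -3.0837, 4.3444)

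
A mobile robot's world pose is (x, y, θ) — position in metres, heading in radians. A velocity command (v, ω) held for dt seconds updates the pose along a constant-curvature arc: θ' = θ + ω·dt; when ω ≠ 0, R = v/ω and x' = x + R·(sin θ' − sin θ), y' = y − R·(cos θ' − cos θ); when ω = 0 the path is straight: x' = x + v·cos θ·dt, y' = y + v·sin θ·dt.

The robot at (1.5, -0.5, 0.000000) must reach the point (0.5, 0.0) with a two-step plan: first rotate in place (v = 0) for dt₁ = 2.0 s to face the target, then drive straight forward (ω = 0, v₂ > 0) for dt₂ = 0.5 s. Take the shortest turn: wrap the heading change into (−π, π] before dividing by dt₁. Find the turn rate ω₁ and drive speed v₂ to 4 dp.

heading to target = atan2(0−-0.5, 0.5−1.5) = 2.6779
Δθ = wrap(2.6779 − 0.0000) = 2.6779; ω₁ = Δθ/dt₁ = 1.3390
distance = √((0.5−1.5)² + (0−-0.5)²) = 1.1180; v₂ = distance/dt₂ = 2.2361

ω₁ = 1.3390, v₂ = 2.2361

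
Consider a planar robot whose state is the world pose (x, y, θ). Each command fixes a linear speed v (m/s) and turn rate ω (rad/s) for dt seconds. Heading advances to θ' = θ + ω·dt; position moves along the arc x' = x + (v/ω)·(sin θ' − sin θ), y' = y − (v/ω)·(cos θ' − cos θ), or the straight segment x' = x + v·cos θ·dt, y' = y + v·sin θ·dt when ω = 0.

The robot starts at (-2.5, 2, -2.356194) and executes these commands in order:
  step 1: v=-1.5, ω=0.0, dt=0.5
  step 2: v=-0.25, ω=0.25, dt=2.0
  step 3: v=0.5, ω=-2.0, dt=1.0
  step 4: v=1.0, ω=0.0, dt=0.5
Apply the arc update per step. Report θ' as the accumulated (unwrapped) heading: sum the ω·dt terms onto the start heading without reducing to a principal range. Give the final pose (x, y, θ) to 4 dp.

(-2.4986, 3.1651, -3.8562)

step 1: θ'=-2.3562 (straight) → pose (-1.9697, 2.5303, -2.3562)
step 2: θ'=-1.8562 (R=-1.0000) → pose (-1.7172, 2.9559, -1.8562)
step 3: θ'=-3.8562 (R=-0.2500) → pose (-2.1209, 2.8374, -3.8562)
step 4: θ'=-3.8562 (straight) → pose (-2.4986, 3.1651, -3.8562)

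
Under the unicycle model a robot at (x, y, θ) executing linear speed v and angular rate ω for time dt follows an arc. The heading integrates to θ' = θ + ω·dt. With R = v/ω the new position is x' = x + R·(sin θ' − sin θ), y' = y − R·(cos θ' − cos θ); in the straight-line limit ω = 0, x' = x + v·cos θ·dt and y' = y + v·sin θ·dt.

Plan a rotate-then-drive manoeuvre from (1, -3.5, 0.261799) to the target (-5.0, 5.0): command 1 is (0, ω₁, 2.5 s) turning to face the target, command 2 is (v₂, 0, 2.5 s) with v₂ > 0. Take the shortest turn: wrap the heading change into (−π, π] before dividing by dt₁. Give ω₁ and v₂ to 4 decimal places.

ω₁ = 0.7695, v₂ = 4.1617

heading to target = atan2(5−-3.5, -5−1) = 2.1855
Δθ = wrap(2.1855 − 0.2618) = 1.9237; ω₁ = Δθ/dt₁ = 0.7695
distance = √((-5−1)² + (5−-3.5)²) = 10.4043; v₂ = distance/dt₂ = 4.1617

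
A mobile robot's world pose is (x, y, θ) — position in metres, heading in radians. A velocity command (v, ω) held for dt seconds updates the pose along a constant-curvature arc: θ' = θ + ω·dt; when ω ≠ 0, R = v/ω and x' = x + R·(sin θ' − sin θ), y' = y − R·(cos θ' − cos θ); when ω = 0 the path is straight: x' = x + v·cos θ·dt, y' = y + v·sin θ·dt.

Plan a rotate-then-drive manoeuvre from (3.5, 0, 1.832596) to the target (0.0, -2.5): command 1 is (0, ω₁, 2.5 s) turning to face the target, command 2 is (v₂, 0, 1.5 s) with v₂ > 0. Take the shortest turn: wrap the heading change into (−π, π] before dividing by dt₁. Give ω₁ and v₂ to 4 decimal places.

heading to target = atan2(-2.5−0, 0−3.5) = -2.5213
Δθ = wrap(-2.5213 − 1.8326) = 1.9292; ω₁ = Δθ/dt₁ = 0.7717
distance = √((0−3.5)² + (-2.5−0)²) = 4.3012; v₂ = distance/dt₂ = 2.8674

ω₁ = 0.7717, v₂ = 2.8674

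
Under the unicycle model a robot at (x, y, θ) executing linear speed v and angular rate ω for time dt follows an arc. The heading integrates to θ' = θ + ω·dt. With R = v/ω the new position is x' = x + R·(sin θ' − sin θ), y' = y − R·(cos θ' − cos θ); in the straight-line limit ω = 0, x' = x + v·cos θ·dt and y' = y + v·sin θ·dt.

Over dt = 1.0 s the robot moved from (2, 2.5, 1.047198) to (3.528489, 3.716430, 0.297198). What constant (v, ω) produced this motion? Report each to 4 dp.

Δθ = 0.297198 − 1.047198 = -0.750000
ω = Δθ/dt = -0.750000/1.0 = -0.7500
R = Δx/(sin θ' − sin θ) = -2.6667
v = R·ω = -2.6667·-0.7500 = 2.0000

v = 2.0000, ω = -0.7500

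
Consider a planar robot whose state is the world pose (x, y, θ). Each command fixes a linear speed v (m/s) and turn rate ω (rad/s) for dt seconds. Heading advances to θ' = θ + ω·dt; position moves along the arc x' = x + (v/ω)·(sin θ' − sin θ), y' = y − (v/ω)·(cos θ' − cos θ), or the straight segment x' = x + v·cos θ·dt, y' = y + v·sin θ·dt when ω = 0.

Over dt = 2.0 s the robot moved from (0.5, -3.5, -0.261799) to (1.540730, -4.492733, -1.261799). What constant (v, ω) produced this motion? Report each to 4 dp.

Δθ = -1.261799 − -0.261799 = -1.000000
ω = Δθ/dt = -1.000000/2.0 = -0.5000
R = Δx/(sin θ' − sin θ) = -1.5000
v = R·ω = -1.5000·-0.5000 = 0.7500

v = 0.7500, ω = -0.5000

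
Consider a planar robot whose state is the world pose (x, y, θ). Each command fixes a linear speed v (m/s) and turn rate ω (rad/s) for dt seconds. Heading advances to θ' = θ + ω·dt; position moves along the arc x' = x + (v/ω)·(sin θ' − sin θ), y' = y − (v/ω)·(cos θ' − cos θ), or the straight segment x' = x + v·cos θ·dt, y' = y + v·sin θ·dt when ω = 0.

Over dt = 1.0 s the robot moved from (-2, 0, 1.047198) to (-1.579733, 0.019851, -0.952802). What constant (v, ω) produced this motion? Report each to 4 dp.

v = 0.5000, ω = -2.0000

Δθ = -0.952802 − 1.047198 = -2.000000
ω = Δθ/dt = -2.000000/1.0 = -2.0000
R = Δx/(sin θ' − sin θ) = -0.2500
v = R·ω = -0.2500·-2.0000 = 0.5000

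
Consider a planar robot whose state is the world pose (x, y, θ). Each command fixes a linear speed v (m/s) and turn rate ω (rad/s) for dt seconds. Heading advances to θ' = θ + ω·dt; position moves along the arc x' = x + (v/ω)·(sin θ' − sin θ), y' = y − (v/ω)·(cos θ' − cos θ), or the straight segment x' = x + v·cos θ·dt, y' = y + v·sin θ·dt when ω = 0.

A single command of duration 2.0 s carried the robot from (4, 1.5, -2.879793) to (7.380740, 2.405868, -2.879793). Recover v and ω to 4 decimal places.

Δθ = -2.879793 − -2.879793 = 0.000000
ω = Δθ/dt = 0.000000/2.0 = 0.0000
ω = 0 → v = (Δx·cos θ + Δy·sin θ)/dt = -1.7500

v = -1.7500, ω = 0.0000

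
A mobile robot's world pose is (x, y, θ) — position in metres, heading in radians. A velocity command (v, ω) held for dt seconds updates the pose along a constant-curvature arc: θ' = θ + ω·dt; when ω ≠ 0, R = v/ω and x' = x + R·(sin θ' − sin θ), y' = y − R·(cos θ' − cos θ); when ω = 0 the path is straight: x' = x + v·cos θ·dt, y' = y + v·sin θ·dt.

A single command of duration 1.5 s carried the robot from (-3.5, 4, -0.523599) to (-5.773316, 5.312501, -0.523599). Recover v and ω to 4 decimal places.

v = -1.7500, ω = 0.0000

Δθ = -0.523599 − -0.523599 = 0.000000
ω = Δθ/dt = 0.000000/1.5 = 0.0000
ω = 0 → v = (Δx·cos θ + Δy·sin θ)/dt = -1.7500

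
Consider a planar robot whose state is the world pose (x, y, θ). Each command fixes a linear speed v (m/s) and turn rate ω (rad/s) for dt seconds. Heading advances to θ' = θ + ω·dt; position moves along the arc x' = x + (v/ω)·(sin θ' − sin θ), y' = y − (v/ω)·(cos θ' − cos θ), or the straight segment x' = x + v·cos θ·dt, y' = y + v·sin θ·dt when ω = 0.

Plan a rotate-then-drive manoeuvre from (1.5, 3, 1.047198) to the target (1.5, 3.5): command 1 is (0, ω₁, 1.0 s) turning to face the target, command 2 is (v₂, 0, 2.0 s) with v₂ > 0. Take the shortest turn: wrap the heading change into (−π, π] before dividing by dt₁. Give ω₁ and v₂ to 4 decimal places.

heading to target = atan2(3.5−3, 1.5−1.5) = 1.5708
Δθ = wrap(1.5708 − 1.0472) = 0.5236; ω₁ = Δθ/dt₁ = 0.5236
distance = √((1.5−1.5)² + (3.5−3)²) = 0.5000; v₂ = distance/dt₂ = 0.2500

ω₁ = 0.5236, v₂ = 0.2500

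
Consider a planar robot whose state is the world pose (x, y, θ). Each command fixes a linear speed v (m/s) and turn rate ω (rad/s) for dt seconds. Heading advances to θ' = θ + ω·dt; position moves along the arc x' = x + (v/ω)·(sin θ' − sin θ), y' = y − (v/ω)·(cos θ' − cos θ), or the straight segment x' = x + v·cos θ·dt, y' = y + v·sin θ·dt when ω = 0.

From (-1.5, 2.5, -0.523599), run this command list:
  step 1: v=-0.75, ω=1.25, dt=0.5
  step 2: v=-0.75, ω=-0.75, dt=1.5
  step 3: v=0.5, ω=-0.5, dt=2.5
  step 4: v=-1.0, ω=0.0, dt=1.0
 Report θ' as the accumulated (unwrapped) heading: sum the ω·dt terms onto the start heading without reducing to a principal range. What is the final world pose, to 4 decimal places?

step 1: θ'=0.1014 (R=-0.6000) → pose (-1.8607, 2.5773, 0.1014)
step 2: θ'=-1.0236 (R=1.0000) → pose (-2.8159, 3.0519, -1.0236)
step 3: θ'=-2.2736 (R=-1.0000) → pose (-2.9069, 1.8852, -2.2736)
step 4: θ'=-2.2736 (straight) → pose (-2.2605, 2.6482, -2.2736)

(-2.2605, 2.6482, -2.2736)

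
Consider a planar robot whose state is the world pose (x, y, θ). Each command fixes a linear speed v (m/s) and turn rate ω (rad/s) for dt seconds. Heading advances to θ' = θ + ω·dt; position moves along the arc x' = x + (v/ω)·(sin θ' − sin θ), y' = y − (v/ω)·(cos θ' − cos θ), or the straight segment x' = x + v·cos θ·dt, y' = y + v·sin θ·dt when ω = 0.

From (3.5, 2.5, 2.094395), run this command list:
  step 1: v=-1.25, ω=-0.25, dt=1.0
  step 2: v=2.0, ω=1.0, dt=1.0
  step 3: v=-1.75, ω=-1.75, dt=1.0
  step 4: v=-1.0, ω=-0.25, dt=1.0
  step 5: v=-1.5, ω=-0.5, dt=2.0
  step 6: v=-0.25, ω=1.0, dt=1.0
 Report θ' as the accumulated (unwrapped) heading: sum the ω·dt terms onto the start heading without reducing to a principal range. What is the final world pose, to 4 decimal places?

step 1: θ'=1.8444 (R=5.0000) → pose (3.9839, 1.3510, 1.8444)
step 2: θ'=2.8444 (R=2.0000) → pose (2.6440, 2.7229, 2.8444)
step 3: θ'=1.0944 (R=1.0000) → pose (3.2398, 1.3082, 1.0944)
step 4: θ'=0.8444 (R=4.0000) → pose (2.6755, 0.4858, 0.8444)
step 5: θ'=-0.1556 (R=3.0000) → pose (-0.0322, -0.4854, -0.1556)
step 6: θ'=0.8444 (R=-0.2500) → pose (-0.2578, -0.5664, 0.8444)

(-0.2578, -0.5664, 0.8444)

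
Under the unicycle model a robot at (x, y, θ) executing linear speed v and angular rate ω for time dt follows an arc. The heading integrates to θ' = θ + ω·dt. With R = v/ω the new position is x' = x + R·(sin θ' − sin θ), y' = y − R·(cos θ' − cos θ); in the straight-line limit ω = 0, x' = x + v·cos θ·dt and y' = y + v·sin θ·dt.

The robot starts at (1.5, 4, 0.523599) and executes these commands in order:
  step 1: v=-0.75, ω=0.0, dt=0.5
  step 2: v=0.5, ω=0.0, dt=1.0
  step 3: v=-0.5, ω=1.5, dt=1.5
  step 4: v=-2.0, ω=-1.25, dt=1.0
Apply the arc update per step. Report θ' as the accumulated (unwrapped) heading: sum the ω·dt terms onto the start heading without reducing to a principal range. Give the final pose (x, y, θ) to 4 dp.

step 1: θ'=0.5236 (straight) → pose (1.1752, 3.8125, 0.5236)
step 2: θ'=0.5236 (straight) → pose (1.6083, 4.0625, 0.5236)
step 3: θ'=2.7736 (R=-0.3333) → pose (1.6550, 3.4628, 2.7736)
step 4: θ'=1.5236 (R=1.6000) → pose (2.6776, 1.8944, 1.5236)

(2.6776, 1.8944, 1.5236)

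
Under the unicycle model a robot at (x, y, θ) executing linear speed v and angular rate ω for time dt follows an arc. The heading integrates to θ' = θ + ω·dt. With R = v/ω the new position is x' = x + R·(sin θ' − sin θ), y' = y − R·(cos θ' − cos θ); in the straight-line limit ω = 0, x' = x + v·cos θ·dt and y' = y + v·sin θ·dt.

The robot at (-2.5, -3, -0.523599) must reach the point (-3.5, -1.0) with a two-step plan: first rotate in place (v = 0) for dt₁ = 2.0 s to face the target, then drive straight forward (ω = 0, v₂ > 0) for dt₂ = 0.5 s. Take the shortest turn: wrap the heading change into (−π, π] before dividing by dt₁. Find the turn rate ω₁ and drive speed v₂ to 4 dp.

ω₁ = 1.2790, v₂ = 4.4721

heading to target = atan2(-1−-3, -3.5−-2.5) = 2.0344
Δθ = wrap(2.0344 − -0.5236) = 2.5580; ω₁ = Δθ/dt₁ = 1.2790
distance = √((-3.5−-2.5)² + (-1−-3)²) = 2.2361; v₂ = distance/dt₂ = 4.4721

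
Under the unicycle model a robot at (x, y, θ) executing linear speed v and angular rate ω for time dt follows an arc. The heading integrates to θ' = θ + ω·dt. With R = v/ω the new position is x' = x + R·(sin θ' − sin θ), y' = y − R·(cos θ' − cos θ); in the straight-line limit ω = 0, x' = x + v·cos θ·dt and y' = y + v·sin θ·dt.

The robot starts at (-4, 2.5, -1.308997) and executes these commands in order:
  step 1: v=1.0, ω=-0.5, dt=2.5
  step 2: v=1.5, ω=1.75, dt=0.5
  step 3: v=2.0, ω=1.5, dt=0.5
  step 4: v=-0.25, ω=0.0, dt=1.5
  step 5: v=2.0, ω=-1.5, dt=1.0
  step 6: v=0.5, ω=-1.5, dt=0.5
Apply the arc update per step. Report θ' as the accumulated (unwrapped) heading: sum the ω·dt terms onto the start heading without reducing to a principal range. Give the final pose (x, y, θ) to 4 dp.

(-5.6178, -2.8344, -3.1840)

step 1: θ'=-2.5590 (R=-2.0000) → pose (-4.8315, 0.3123, -2.5590)
step 2: θ'=-1.6840 (R=0.8571) → pose (-5.2115, -0.3066, -1.6840)
step 3: θ'=-0.9340 (R=1.3333) → pose (-4.9587, -1.2501, -0.9340)
step 4: θ'=-0.9340 (straight) → pose (-5.1817, -0.9486, -0.9340)
step 5: θ'=-2.4340 (R=-1.3333) → pose (-5.3870, -2.7547, -2.4340)
step 6: θ'=-3.1840 (R=-0.3333) → pose (-5.6178, -2.8344, -3.1840)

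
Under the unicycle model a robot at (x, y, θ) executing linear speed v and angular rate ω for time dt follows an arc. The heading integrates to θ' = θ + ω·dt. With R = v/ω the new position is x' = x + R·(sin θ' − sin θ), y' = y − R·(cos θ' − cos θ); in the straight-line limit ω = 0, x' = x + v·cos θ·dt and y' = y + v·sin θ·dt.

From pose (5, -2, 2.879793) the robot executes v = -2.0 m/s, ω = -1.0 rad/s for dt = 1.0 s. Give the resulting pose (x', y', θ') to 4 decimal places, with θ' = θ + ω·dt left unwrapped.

θ' = 2.8798 + -1.0·1.0 = 1.8798
R = v/ω = -2.0/-1.0 = 2.0000
x' = 5 + 2.0000·(sin 1.8798 − sin 2.8798) = 6.3876
y' = -2 − 2.0000·(cos 1.8798 − cos 2.8798) = -3.3236

(6.3876, -3.3236, 1.8798)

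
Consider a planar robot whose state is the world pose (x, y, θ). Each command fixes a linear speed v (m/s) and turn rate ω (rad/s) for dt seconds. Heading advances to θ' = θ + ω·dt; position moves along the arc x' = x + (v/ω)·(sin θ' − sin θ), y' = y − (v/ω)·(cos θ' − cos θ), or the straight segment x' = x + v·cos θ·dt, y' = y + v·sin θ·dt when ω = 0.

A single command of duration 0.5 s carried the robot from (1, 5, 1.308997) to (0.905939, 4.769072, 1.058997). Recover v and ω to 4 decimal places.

Δθ = 1.058997 − 1.308997 = -0.250000
ω = Δθ/dt = -0.250000/0.5 = -0.5000
R = −Δy/(cos θ' − cos θ) = 1.0000
v = R·ω = 1.0000·-0.5000 = -0.5000

v = -0.5000, ω = -0.5000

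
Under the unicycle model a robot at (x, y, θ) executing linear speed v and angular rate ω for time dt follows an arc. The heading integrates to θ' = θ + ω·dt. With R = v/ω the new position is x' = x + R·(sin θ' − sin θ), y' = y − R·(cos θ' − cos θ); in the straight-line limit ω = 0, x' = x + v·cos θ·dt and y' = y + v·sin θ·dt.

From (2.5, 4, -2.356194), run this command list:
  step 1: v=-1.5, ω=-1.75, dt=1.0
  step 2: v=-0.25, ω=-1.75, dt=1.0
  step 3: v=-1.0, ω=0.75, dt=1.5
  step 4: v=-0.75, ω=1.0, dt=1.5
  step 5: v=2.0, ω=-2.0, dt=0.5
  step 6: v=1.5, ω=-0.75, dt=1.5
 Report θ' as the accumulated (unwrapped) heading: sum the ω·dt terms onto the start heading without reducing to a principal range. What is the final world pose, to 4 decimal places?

step 1: θ'=-4.1062 (R=0.8571) → pose (3.8105, 3.8823, -4.1062)
step 2: θ'=-5.8562 (R=0.1429) → pose (3.7523, 3.6708, -5.8562)
step 3: θ'=-4.7312 (R=-1.3333) → pose (2.9714, 2.4823, -4.7312)
step 4: θ'=-3.2312 (R=-0.7500) → pose (3.6541, 1.7212, -3.2312)
step 5: θ'=-4.2312 (R=-1.0000) → pose (2.8571, 2.2543, -4.2312)
step 6: θ'=-5.3562 (R=-2.0000) → pose (3.0304, 4.3805, -5.3562)

(3.0304, 4.3805, -5.3562)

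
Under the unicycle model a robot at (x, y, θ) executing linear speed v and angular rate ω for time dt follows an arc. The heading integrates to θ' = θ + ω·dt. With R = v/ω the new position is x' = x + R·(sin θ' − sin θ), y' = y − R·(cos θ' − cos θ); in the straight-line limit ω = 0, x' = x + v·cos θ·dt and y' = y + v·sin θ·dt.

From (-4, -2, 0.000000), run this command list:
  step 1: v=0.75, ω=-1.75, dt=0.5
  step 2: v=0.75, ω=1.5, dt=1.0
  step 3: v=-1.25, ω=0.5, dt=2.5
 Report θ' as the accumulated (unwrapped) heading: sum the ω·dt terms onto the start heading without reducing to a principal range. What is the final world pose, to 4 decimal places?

step 1: θ'=-0.8750 (R=-0.4286) → pose (-3.6711, -2.1539, -0.8750)
step 2: θ'=0.6250 (R=0.5000) → pose (-2.9947, -2.2388, 0.6250)
step 3: θ'=1.8750 (R=-2.5000) → pose (-3.9172, -5.0151, 1.8750)

(-3.9172, -5.0151, 1.8750)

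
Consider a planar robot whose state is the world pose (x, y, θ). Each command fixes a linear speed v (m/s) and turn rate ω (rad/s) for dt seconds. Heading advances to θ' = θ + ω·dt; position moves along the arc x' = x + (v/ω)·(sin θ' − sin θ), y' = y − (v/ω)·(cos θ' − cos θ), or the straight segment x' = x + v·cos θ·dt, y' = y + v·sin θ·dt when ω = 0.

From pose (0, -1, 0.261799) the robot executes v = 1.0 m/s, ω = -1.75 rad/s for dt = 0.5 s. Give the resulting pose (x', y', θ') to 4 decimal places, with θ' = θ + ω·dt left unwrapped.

θ' = 0.2618 + -1.75·0.5 = -0.6132
R = v/ω = 1.0/-1.75 = -0.5714
x' = 0 + -0.5714·(sin -0.6132 − sin 0.2618) = 0.4767
y' = -1 − -0.5714·(cos -0.6132 − cos 0.2618) = -1.0846

(0.4767, -1.0846, -0.6132)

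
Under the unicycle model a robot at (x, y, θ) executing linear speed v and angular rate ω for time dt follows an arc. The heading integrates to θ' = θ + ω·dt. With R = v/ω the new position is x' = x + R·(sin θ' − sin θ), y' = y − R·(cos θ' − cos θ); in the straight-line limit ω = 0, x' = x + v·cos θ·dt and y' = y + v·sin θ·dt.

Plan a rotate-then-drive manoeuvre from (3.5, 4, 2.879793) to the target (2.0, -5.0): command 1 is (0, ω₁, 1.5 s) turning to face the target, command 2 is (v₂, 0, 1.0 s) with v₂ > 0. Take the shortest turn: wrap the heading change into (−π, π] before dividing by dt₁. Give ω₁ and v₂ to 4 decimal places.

ω₁ = 1.1116, v₂ = 9.1241

heading to target = atan2(-5−4, 2−3.5) = -1.7359
Δθ = wrap(-1.7359 − 2.8798) = 1.6674; ω₁ = Δθ/dt₁ = 1.1116
distance = √((2−3.5)² + (-5−4)²) = 9.1241; v₂ = distance/dt₂ = 9.1241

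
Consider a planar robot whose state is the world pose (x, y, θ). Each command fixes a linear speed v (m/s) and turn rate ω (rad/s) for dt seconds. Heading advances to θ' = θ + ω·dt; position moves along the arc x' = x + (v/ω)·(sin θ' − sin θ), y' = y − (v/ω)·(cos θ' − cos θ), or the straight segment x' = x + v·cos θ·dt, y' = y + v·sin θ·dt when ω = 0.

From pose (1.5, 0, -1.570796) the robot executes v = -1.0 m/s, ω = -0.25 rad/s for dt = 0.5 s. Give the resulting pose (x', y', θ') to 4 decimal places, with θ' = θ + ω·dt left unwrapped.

θ' = -1.5708 + -0.25·0.5 = -1.6958
R = v/ω = -1.0/-0.25 = 4.0000
x' = 1.5 + 4.0000·(sin -1.6958 − sin -1.5708) = 1.5312
y' = 0 − 4.0000·(cos -1.6958 − cos -1.5708) = 0.4987

(1.5312, 0.4987, -1.6958)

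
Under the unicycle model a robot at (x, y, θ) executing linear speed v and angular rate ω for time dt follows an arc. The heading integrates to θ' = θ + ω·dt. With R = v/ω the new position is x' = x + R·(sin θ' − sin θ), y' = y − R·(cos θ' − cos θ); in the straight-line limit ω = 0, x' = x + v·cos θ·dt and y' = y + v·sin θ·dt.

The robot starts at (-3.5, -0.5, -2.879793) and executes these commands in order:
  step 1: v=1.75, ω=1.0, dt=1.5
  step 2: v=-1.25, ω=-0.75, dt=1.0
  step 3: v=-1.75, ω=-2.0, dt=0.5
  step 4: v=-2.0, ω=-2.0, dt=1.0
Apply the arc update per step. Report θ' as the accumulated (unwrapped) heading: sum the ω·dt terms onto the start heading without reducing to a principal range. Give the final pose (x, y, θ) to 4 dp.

(-2.8844, -2.3167, -5.1298)

step 1: θ'=-1.3798 (R=1.7500) → pose (-4.7652, -2.5226, -1.3798)
step 2: θ'=-2.1298 (R=1.6667) → pose (-4.5419, -1.3223, -2.1298)
step 3: θ'=-3.1298 (R=0.8750) → pose (-3.8104, -0.9114, -3.1298)
step 4: θ'=-5.1298 (R=1.0000) → pose (-2.8844, -2.3167, -5.1298)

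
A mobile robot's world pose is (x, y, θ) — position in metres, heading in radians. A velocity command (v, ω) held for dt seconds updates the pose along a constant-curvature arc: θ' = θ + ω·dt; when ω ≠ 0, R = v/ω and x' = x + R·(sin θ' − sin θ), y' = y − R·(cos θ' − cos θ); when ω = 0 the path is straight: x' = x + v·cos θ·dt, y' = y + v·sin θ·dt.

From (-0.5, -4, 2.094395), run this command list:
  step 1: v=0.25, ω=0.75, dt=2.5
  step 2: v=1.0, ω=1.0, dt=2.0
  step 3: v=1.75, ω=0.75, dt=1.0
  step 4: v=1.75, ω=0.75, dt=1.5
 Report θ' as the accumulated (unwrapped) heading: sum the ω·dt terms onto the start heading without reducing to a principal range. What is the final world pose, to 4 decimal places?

(2.4471, -3.3718, 7.8444)

step 1: θ'=3.9694 (R=0.3333) → pose (-1.0342, -3.9412, 3.9694)
step 2: θ'=5.9694 (R=1.0000) → pose (-0.6064, -5.5688, 5.9694)
step 3: θ'=6.7194 (R=2.3333) → pose (1.0997, -5.4643, 6.7194)
step 4: θ'=7.8444 (R=2.3333) → pose (2.4471, -3.3718, 7.8444)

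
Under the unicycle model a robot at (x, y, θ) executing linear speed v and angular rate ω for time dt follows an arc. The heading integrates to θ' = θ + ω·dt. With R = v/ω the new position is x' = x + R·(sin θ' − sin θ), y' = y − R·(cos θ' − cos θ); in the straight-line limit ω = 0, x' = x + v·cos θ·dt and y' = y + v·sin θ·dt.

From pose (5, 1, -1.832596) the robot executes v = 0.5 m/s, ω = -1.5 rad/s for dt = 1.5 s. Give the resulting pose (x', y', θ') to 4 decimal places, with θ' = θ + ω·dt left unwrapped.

(4.4086, 0.8899, -4.0826)

θ' = -1.8326 + -1.5·1.5 = -4.0826
R = v/ω = 0.5/-1.5 = -0.3333
x' = 5 + -0.3333·(sin -4.0826 − sin -1.8326) = 4.4086
y' = 1 − -0.3333·(cos -4.0826 − cos -1.8326) = 0.8899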